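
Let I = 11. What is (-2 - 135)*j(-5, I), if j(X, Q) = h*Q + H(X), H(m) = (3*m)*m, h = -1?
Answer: -8768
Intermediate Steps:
H(m) = 3*m²
j(X, Q) = -Q + 3*X²
(-2 - 135)*j(-5, I) = (-2 - 135)*(-1*11 + 3*(-5)²) = -137*(-11 + 3*25) = -137*(-11 + 75) = -137*64 = -8768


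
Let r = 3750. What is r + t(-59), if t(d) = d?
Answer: 3691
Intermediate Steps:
r + t(-59) = 3750 - 59 = 3691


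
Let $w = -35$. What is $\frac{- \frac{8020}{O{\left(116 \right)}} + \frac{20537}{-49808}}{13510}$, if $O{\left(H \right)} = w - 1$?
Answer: $\frac{9061837}{550559520} \approx 0.016459$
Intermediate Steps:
$O{\left(H \right)} = -36$ ($O{\left(H \right)} = -35 - 1 = -36$)
$\frac{- \frac{8020}{O{\left(116 \right)}} + \frac{20537}{-49808}}{13510} = \frac{- \frac{8020}{-36} + \frac{20537}{-49808}}{13510} = \left(\left(-8020\right) \left(- \frac{1}{36}\right) + 20537 \left(- \frac{1}{49808}\right)\right) \frac{1}{13510} = \left(\frac{2005}{9} - \frac{1867}{4528}\right) \frac{1}{13510} = \frac{9061837}{40752} \cdot \frac{1}{13510} = \frac{9061837}{550559520}$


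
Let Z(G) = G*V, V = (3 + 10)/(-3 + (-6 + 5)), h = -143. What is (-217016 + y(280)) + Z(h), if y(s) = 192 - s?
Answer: -866557/4 ≈ -2.1664e+5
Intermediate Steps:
V = -13/4 (V = 13/(-3 - 1) = 13/(-4) = 13*(-¼) = -13/4 ≈ -3.2500)
Z(G) = -13*G/4 (Z(G) = G*(-13/4) = -13*G/4)
(-217016 + y(280)) + Z(h) = (-217016 + (192 - 1*280)) - 13/4*(-143) = (-217016 + (192 - 280)) + 1859/4 = (-217016 - 88) + 1859/4 = -217104 + 1859/4 = -866557/4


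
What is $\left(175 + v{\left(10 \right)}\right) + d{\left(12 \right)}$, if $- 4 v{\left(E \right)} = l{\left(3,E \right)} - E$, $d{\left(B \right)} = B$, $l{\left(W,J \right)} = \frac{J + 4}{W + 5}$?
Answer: $\frac{3025}{16} \approx 189.06$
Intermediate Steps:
$l{\left(W,J \right)} = \frac{4 + J}{5 + W}$
$v{\left(E \right)} = - \frac{1}{8} + \frac{7 E}{32}$ ($v{\left(E \right)} = - \frac{\frac{4 + E}{5 + 3} - E}{4} = - \frac{\frac{4 + E}{8} - E}{4} = - \frac{\left(\frac{1}{2} + \frac{E}{8}\right) - E}{4} = - \frac{\frac{1}{2} - \frac{7 E}{8}}{4} = - \frac{1}{8} + \frac{7 E}{32}$)
$\left(175 + v{\left(10 \right)}\right) + d{\left(12 \right)} = \left(175 + \left(- \frac{1}{8} + \frac{7}{32} \cdot 10\right)\right) + 12 = \left(175 + \left(- \frac{1}{8} + \frac{35}{16}\right)\right) + 12 = \left(175 + \frac{33}{16}\right) + 12 = \frac{2833}{16} + 12 = \frac{3025}{16}$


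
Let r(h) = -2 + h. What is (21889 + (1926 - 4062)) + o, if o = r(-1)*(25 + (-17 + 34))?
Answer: 19627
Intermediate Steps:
o = -126 (o = (-2 - 1)*(25 + (-17 + 34)) = -3*(25 + 17) = -3*42 = -126)
(21889 + (1926 - 4062)) + o = (21889 + (1926 - 4062)) - 126 = (21889 - 2136) - 126 = 19753 - 126 = 19627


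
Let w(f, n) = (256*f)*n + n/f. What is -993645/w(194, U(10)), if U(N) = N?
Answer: -19276713/9634817 ≈ -2.0007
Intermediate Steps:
w(f, n) = n/f + 256*f*n (w(f, n) = 256*f*n + n/f = n/f + 256*f*n)
-993645/w(194, U(10)) = -993645/(10/194 + 256*194*10) = -993645/(10*(1/194) + 496640) = -993645/(5/97 + 496640) = -993645/48174085/97 = -993645*97/48174085 = -19276713/9634817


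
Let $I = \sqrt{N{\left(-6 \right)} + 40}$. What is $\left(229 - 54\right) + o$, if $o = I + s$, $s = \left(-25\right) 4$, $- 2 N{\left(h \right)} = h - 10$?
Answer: $75 + 4 \sqrt{3} \approx 81.928$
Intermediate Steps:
$N{\left(h \right)} = 5 - \frac{h}{2}$ ($N{\left(h \right)} = - \frac{h - 10}{2} = - \frac{-10 + h}{2} = 5 - \frac{h}{2}$)
$I = 4 \sqrt{3}$ ($I = \sqrt{\left(5 - -3\right) + 40} = \sqrt{\left(5 + 3\right) + 40} = \sqrt{8 + 40} = \sqrt{48} = 4 \sqrt{3} \approx 6.9282$)
$s = -100$
$o = -100 + 4 \sqrt{3}$ ($o = 4 \sqrt{3} - 100 = -100 + 4 \sqrt{3} \approx -93.072$)
$\left(229 - 54\right) + o = \left(229 - 54\right) - \left(100 - 4 \sqrt{3}\right) = 175 - \left(100 - 4 \sqrt{3}\right) = 75 + 4 \sqrt{3}$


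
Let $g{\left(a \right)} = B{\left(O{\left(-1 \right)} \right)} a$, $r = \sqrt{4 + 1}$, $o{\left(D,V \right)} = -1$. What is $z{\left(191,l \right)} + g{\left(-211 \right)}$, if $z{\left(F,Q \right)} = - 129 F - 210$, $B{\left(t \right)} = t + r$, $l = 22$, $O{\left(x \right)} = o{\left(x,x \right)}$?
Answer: $-24638 - 211 \sqrt{5} \approx -25110.0$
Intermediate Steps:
$O{\left(x \right)} = -1$
$r = \sqrt{5} \approx 2.2361$
$B{\left(t \right)} = t + \sqrt{5}$
$z{\left(F,Q \right)} = -210 - 129 F$
$g{\left(a \right)} = a \left(-1 + \sqrt{5}\right)$ ($g{\left(a \right)} = \left(-1 + \sqrt{5}\right) a = a \left(-1 + \sqrt{5}\right)$)
$z{\left(191,l \right)} + g{\left(-211 \right)} = \left(-210 - 24639\right) - 211 \left(-1 + \sqrt{5}\right) = \left(-210 - 24639\right) + \left(211 - 211 \sqrt{5}\right) = -24849 + \left(211 - 211 \sqrt{5}\right) = -24638 - 211 \sqrt{5}$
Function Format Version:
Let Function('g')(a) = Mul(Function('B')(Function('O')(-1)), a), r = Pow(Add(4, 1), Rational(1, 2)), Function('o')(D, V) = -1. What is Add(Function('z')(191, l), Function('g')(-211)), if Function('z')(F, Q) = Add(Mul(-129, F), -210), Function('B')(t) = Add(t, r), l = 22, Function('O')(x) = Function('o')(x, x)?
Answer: Add(-24638, Mul(-211, Pow(5, Rational(1, 2)))) ≈ -25110.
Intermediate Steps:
Function('O')(x) = -1
r = Pow(5, Rational(1, 2)) ≈ 2.2361
Function('B')(t) = Add(t, Pow(5, Rational(1, 2)))
Function('z')(F, Q) = Add(-210, Mul(-129, F))
Function('g')(a) = Mul(a, Add(-1, Pow(5, Rational(1, 2)))) (Function('g')(a) = Mul(Add(-1, Pow(5, Rational(1, 2))), a) = Mul(a, Add(-1, Pow(5, Rational(1, 2)))))
Add(Function('z')(191, l), Function('g')(-211)) = Add(Add(-210, Mul(-129, 191)), Mul(-211, Add(-1, Pow(5, Rational(1, 2))))) = Add(Add(-210, -24639), Add(211, Mul(-211, Pow(5, Rational(1, 2))))) = Add(-24849, Add(211, Mul(-211, Pow(5, Rational(1, 2))))) = Add(-24638, Mul(-211, Pow(5, Rational(1, 2))))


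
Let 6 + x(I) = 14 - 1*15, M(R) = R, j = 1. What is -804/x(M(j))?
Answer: 804/7 ≈ 114.86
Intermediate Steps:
x(I) = -7 (x(I) = -6 + (14 - 1*15) = -6 + (14 - 15) = -6 - 1 = -7)
-804/x(M(j)) = -804/(-7) = -804*(-1/7) = 804/7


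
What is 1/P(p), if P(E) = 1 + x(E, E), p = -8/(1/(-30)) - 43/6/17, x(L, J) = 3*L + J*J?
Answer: 10404/604655095 ≈ 1.7207e-5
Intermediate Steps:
x(L, J) = J**2 + 3*L (x(L, J) = 3*L + J**2 = J**2 + 3*L)
p = 24437/102 (p = -8/(-1/30) - 43*1/6*(1/17) = -8*(-30) - 43/6*1/17 = 240 - 43/102 = 24437/102 ≈ 239.58)
P(E) = 1 + E**2 + 3*E (P(E) = 1 + (E**2 + 3*E) = 1 + E**2 + 3*E)
1/P(p) = 1/(1 + (24437/102)**2 + 3*(24437/102)) = 1/(1 + 597166969/10404 + 24437/34) = 1/(604655095/10404) = 10404/604655095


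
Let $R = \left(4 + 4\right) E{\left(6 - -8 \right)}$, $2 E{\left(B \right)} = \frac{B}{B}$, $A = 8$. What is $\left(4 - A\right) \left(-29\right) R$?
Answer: $464$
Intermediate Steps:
$E{\left(B \right)} = \frac{1}{2}$ ($E{\left(B \right)} = \frac{B \frac{1}{B}}{2} = \frac{1}{2} \cdot 1 = \frac{1}{2}$)
$R = 4$ ($R = \left(4 + 4\right) \frac{1}{2} = 8 \cdot \frac{1}{2} = 4$)
$\left(4 - A\right) \left(-29\right) R = \left(4 - 8\right) \left(-29\right) 4 = \left(-4\right) \left(-29\right) 4 = 116 \cdot 4 = 464$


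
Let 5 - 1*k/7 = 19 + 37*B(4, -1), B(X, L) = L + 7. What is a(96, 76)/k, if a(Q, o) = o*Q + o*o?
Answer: -3268/413 ≈ -7.9128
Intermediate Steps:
B(X, L) = 7 + L
a(Q, o) = o² + Q*o (a(Q, o) = Q*o + o² = o² + Q*o)
k = -1652 (k = 35 - 7*(19 + 37*(7 - 1)) = 35 - 7*(19 + 37*6) = 35 - 7*(19 + 222) = 35 - 7*241 = 35 - 1687 = -1652)
a(96, 76)/k = (76*(96 + 76))/(-1652) = (76*172)*(-1/1652) = 13072*(-1/1652) = -3268/413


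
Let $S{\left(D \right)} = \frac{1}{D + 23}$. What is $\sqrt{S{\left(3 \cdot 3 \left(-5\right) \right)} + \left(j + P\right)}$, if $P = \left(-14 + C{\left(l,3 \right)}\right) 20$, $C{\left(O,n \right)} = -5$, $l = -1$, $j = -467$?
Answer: $\frac{i \sqrt{409970}}{22} \approx 29.104 i$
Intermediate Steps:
$P = -380$ ($P = \left(-14 - 5\right) 20 = \left(-19\right) 20 = -380$)
$S{\left(D \right)} = \frac{1}{23 + D}$
$\sqrt{S{\left(3 \cdot 3 \left(-5\right) \right)} + \left(j + P\right)} = \sqrt{\frac{1}{23 + 3 \cdot 3 \left(-5\right)} - 847} = \sqrt{\frac{1}{23 + 9 \left(-5\right)} - 847} = \sqrt{\frac{1}{23 - 45} - 847} = \sqrt{\frac{1}{-22} - 847} = \sqrt{- \frac{1}{22} - 847} = \sqrt{- \frac{18635}{22}} = \frac{i \sqrt{409970}}{22}$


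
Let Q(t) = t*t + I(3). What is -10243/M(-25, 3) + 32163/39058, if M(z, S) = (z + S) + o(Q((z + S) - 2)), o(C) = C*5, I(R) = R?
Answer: -307666795/112213634 ≈ -2.7418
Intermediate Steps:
Q(t) = 3 + t**2 (Q(t) = t*t + 3 = t**2 + 3 = 3 + t**2)
o(C) = 5*C
M(z, S) = 15 + S + z + 5*(-2 + S + z)**2 (M(z, S) = (z + S) + 5*(3 + ((z + S) - 2)**2) = (S + z) + 5*(3 + ((S + z) - 2)**2) = (S + z) + 5*(3 + (-2 + S + z)**2) = (S + z) + (15 + 5*(-2 + S + z)**2) = 15 + S + z + 5*(-2 + S + z)**2)
-10243/M(-25, 3) + 32163/39058 = -10243/(15 + 3 - 25 + 5*(-2 + 3 - 25)**2) + 32163/39058 = -10243/(15 + 3 - 25 + 5*(-24)**2) + 32163*(1/39058) = -10243/(15 + 3 - 25 + 5*576) + 32163/39058 = -10243/(15 + 3 - 25 + 2880) + 32163/39058 = -10243/2873 + 32163/39058 = -307666795/112213634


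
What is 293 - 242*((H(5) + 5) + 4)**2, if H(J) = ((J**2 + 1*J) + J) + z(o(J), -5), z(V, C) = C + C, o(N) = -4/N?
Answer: -279459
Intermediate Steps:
z(V, C) = 2*C
H(J) = -10 + J**2 + 2*J (H(J) = ((J**2 + 1*J) + J) + 2*(-5) = ((J**2 + J) + J) - 10 = ((J + J**2) + J) - 10 = (J**2 + 2*J) - 10 = -10 + J**2 + 2*J)
293 - 242*((H(5) + 5) + 4)**2 = 293 - 242*(((-10 + 5**2 + 2*5) + 5) + 4)**2 = 293 - 242*(((-10 + 25 + 10) + 5) + 4)**2 = 293 - 242*((25 + 5) + 4)**2 = 293 - 242*(30 + 4)**2 = 293 - 242*34**2 = 293 - 242*1156 = 293 - 279752 = -279459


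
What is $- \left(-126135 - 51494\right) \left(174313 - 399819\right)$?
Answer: $-40056405274$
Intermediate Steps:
$- \left(-126135 - 51494\right) \left(174313 - 399819\right) = - \left(-177629\right) \left(-225506\right) = \left(-1\right) 40056405274 = -40056405274$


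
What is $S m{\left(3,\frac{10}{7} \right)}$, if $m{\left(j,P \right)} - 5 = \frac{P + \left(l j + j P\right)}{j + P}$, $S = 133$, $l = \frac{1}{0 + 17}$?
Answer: $\frac{443688}{527} \approx 841.91$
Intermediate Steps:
$l = \frac{1}{17} \approx 0.058824$
$m{\left(j,P \right)} = 5 + \frac{P + \frac{j}{17} + P j}{P + j}$ ($m{\left(j,P \right)} = 5 + \frac{P + \left(\frac{j}{17} + j P\right)}{j + P} = 5 + \frac{P + \left(\frac{j}{17} + P j\right)}{P + j} = 5 + \frac{P + \frac{j}{17} + P j}{P + j}$)
$S m{\left(3,\frac{10}{7} \right)} = 133 \frac{6 \cdot \frac{10}{7} + \frac{86}{17} \cdot 3 + \frac{10}{7} \cdot 3}{\frac{10}{7} + 3} = 133 \frac{6 \cdot 10 \cdot \frac{1}{7} + \frac{258}{17} + 10 \cdot \frac{1}{7} \cdot 3}{10 \cdot \frac{1}{7} + 3} = 133 \frac{6 \cdot \frac{10}{7} + \frac{258}{17} + \frac{10}{7} \cdot 3}{\frac{10}{7} + 3} = 133 \frac{\frac{60}{7} + \frac{258}{17} + \frac{30}{7}}{\frac{31}{7}} = 133 \cdot \frac{7}{31} \cdot \frac{3336}{119} = 133 \cdot \frac{3336}{527} = \frac{443688}{527}$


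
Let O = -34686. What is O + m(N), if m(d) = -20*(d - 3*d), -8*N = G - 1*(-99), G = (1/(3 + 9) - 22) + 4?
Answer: -421097/12 ≈ -35091.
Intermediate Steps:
G = -215/12 (G = (1/12 - 22) + 4 = -263/12 + 4 = -215/12 ≈ -17.917)
N = -973/96 (N = -(-215/12 - 1*(-99))/8 = -(-215/12 + 99)/8 = -⅛*973/12 = -973/96 ≈ -10.135)
m(d) = 40*d (m(d) = -(-40)*d = 40*d)
O + m(N) = -34686 + 40*(-973/96) = -34686 - 4865/12 = -421097/12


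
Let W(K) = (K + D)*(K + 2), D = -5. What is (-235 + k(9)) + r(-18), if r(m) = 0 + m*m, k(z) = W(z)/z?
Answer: 845/9 ≈ 93.889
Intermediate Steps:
W(K) = (-5 + K)*(2 + K) (W(K) = (K - 5)*(K + 2) = (-5 + K)*(2 + K))
k(z) = (-10 + z² - 3*z)/z
r(m) = m² (r(m) = 0 + m² = m²)
(-235 + k(9)) + r(-18) = (-235 + (-3 + 9 - 10/9)) + (-18)² = (-235 + (-3 + 9 - 10*⅑)) + 324 = (-235 + (-3 + 9 - 10/9)) + 324 = (-235 + 44/9) + 324 = -2071/9 + 324 = 845/9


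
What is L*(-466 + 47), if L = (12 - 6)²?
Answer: -15084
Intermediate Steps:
L = 36 (L = 6² = 36)
L*(-466 + 47) = 36*(-466 + 47) = 36*(-419) = -15084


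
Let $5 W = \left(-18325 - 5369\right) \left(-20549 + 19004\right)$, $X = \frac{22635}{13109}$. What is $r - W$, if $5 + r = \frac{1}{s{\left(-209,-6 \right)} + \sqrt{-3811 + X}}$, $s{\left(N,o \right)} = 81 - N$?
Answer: $\frac{- 14642902 \sqrt{163651982569} + 27833301323001 i}{2 \left(\sqrt{163651982569} - 1900805 i\right)} \approx -7.3214 \cdot 10^{6} - 0.00097656 i$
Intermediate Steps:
$X = \frac{22635}{13109}$ ($X = 22635 \cdot \frac{1}{13109} = \frac{22635}{13109} \approx 1.7267$)
$W = 7321446$ ($W = \frac{\left(-18325 - 5369\right) \left(-20549 + 19004\right)}{5} = \frac{\left(-23694\right) \left(-1545\right)}{5} = \frac{1}{5} \cdot 36607230 = 7321446$)
$r = -5 + \frac{1}{290 + \frac{2 i \sqrt{163651982569}}{13109}}$ ($r = -5 + \frac{1}{\left(81 - -209\right) + \sqrt{-3811 + \frac{22635}{13109}}} = -5 + \frac{1}{\left(81 + 209\right) + \sqrt{- \frac{49935764}{13109}}} = -5 + \frac{1}{290 + \frac{2 i \sqrt{163651982569}}{13109}} \approx -4.9967 - 0.00070208 i$)
$r - W = \frac{- 10 \sqrt{163651982569} + 18994941 i}{2 \left(\sqrt{163651982569} - 1900805 i\right)} - 7321446 = -7321446 + \frac{- 10 \sqrt{163651982569} + 18994941 i}{2 \left(\sqrt{163651982569} - 1900805 i\right)}$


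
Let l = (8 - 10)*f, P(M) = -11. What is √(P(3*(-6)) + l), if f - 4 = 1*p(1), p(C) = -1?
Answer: I*√17 ≈ 4.1231*I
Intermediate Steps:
f = 3 (f = 4 + 1*(-1) = 4 - 1 = 3)
l = -6 (l = (8 - 10)*3 = -2*3 = -6)
√(P(3*(-6)) + l) = √(-11 - 6) = √(-17) = I*√17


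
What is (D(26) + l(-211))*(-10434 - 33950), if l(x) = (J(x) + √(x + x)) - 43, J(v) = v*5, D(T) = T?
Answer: 47579648 - 44384*I*√422 ≈ 4.758e+7 - 9.1176e+5*I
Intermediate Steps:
J(v) = 5*v
l(x) = -43 + 5*x + √2*√x (l(x) = (5*x + √(x + x)) - 43 = (5*x + √(2*x)) - 43 = (5*x + √2*√x) - 43 = -43 + 5*x + √2*√x)
(D(26) + l(-211))*(-10434 - 33950) = (26 + (-43 + 5*(-211) + √2*√(-211)))*(-10434 - 33950) = (26 + (-43 - 1055 + √2*(I*√211)))*(-44384) = (26 + (-43 - 1055 + I*√422))*(-44384) = (26 + (-1098 + I*√422))*(-44384) = (-1072 + I*√422)*(-44384) = 47579648 - 44384*I*√422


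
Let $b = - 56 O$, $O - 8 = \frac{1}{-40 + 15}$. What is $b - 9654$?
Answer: $- \frac{252494}{25} \approx -10100.0$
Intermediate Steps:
$O = \frac{199}{25}$ ($O = 8 + \frac{1}{-40 + 15} = 8 + \frac{1}{-25} = 8 - \frac{1}{25} = \frac{199}{25} \approx 7.96$)
$b = - \frac{11144}{25}$ ($b = \left(-56\right) \frac{199}{25} = - \frac{11144}{25} \approx -445.76$)
$b - 9654 = - \frac{11144}{25} - 9654 = - \frac{252494}{25}$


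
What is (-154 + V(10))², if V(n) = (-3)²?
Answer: 21025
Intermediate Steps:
V(n) = 9
(-154 + V(10))² = (-154 + 9)² = (-145)² = 21025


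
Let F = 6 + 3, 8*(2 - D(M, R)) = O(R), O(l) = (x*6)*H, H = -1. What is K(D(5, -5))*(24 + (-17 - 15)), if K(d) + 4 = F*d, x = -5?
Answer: 158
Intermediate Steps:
O(l) = 30 (O(l) = -5*6*(-1) = -30*(-1) = 30)
D(M, R) = -7/4 (D(M, R) = 2 - 1/8*30 = 2 - 15/4 = -7/4)
F = 9
K(d) = -4 + 9*d
K(D(5, -5))*(24 + (-17 - 15)) = (-4 + 9*(-7/4))*(24 + (-17 - 15)) = (-4 - 63/4)*(24 - 32) = -79/4*(-8) = 158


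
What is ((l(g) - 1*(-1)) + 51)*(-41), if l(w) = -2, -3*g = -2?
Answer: -2050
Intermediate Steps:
g = ⅔ (g = -⅓*(-2) = ⅔ ≈ 0.66667)
((l(g) - 1*(-1)) + 51)*(-41) = ((-2 - 1*(-1)) + 51)*(-41) = ((-2 + 1) + 51)*(-41) = (-1 + 51)*(-41) = 50*(-41) = -2050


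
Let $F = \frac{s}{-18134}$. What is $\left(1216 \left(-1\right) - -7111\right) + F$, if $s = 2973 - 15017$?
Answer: $\frac{53455987}{9067} \approx 5895.7$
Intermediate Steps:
$s = -12044$ ($s = 2973 - 15017 = -12044$)
$F = \frac{6022}{9067}$ ($F = - \frac{12044}{-18134} = \left(-12044\right) \left(- \frac{1}{18134}\right) = \frac{6022}{9067} \approx 0.66417$)
$\left(1216 \left(-1\right) - -7111\right) + F = \left(1216 \left(-1\right) - -7111\right) + \frac{6022}{9067} = \left(-1216 + \left(7138 - 27\right)\right) + \frac{6022}{9067} = \left(-1216 + 7111\right) + \frac{6022}{9067} = 5895 + \frac{6022}{9067} = \frac{53455987}{9067}$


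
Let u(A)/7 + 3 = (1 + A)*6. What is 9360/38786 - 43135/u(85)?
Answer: -819711175/69640263 ≈ -11.771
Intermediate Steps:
u(A) = 21 + 42*A (u(A) = -21 + 7*((1 + A)*6) = -21 + 7*(6 + 6*A) = -21 + (42 + 42*A) = 21 + 42*A)
9360/38786 - 43135/u(85) = 9360/38786 - 43135/(21 + 42*85) = 9360*(1/38786) - 43135/(21 + 3570) = 4680/19393 - 43135/3591 = -819711175/69640263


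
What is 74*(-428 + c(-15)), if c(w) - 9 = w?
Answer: -32116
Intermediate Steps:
c(w) = 9 + w
74*(-428 + c(-15)) = 74*(-428 + (9 - 15)) = 74*(-428 - 6) = 74*(-434) = -32116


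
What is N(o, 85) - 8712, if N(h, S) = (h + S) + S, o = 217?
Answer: -8325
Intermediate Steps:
N(h, S) = h + 2*S (N(h, S) = (S + h) + S = h + 2*S)
N(o, 85) - 8712 = (217 + 2*85) - 8712 = (217 + 170) - 8712 = 387 - 8712 = -8325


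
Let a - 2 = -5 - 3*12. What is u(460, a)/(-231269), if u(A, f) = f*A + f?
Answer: 17979/231269 ≈ 0.077741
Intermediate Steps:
a = -39 (a = 2 + (-5 - 3*12) = 2 + (-5 - 36) = 2 - 41 = -39)
u(A, f) = f + A*f (u(A, f) = A*f + f = f + A*f)
u(460, a)/(-231269) = -39*(1 + 460)/(-231269) = -39*461*(-1/231269) = -17979*(-1/231269) = 17979/231269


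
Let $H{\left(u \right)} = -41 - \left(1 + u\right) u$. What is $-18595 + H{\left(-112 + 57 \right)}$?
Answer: $-21606$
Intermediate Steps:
$H{\left(u \right)} = -41 - u \left(1 + u\right)$
$-18595 + H{\left(-112 + 57 \right)} = -18595 - \left(-14 + \left(-112 + 57\right)^{2}\right) = -18595 - 3011 = -21606$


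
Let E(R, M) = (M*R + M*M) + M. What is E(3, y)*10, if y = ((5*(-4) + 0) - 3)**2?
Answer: 2819570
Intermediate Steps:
y = 529 (y = ((-20 + 0) - 3)**2 = (-20 - 3)**2 = (-23)**2 = 529)
E(R, M) = M + M**2 + M*R (E(R, M) = (M*R + M**2) + M = (M**2 + M*R) + M = M + M**2 + M*R)
E(3, y)*10 = (529*(1 + 529 + 3))*10 = (529*533)*10 = 281957*10 = 2819570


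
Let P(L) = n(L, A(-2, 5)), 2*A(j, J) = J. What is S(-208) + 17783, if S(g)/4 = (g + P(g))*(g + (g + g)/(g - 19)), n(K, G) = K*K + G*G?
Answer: -8057216459/227 ≈ -3.5494e+7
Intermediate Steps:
A(j, J) = J/2
n(K, G) = G² + K² (n(K, G) = K² + G² = G² + K²)
P(L) = 25/4 + L² (P(L) = ((½)*5)² + L² = (5/2)² + L² = 25/4 + L²)
S(g) = 4*(g + 2*g/(-19 + g))*(25/4 + g + g²) (S(g) = 4*((g + (25/4 + g²))*(g + (g + g)/(g - 19))) = 4*((25/4 + g + g²)*(g + (2*g)/(-19 + g))) = 4*((25/4 + g + g²)*(g + 2*g/(-19 + g))) = 4*((g + 2*g/(-19 + g))*(25/4 + g + g²)) = 4*(g + 2*g/(-19 + g))*(25/4 + g + g²))
S(-208) + 17783 = -208*(-425 - 64*(-208)² - 43*(-208) + 4*(-208)³)/(-19 - 208) + 17783 = -208*(-425 - 64*43264 + 8944 + 4*(-8998912))/(-227) + 17783 = -208*(-1/227)*(-425 - 2768896 + 8944 - 35995648) + 17783 = -208*(-1/227)*(-38756025) + 17783 = -8061253200/227 + 17783 = -8057216459/227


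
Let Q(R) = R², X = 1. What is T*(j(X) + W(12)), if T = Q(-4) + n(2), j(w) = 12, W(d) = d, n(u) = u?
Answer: 432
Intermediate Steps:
T = 18 (T = (-4)² + 2 = 16 + 2 = 18)
T*(j(X) + W(12)) = 18*(12 + 12) = 18*24 = 432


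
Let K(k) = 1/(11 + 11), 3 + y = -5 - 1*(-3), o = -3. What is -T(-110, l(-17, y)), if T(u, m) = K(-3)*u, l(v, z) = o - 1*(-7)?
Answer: 5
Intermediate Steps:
y = -5 (y = -3 + (-5 - 1*(-3)) = -3 + (-5 + 3) = -3 - 2 = -5)
K(k) = 1/22
l(v, z) = 4 (l(v, z) = -3 - 1*(-7) = -3 + 7 = 4)
T(u, m) = u/22
-T(-110, l(-17, y)) = -(-110)/22 = -1*(-5) = 5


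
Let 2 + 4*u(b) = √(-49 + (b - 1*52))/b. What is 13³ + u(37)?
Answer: 4393/2 + 2*I/37 ≈ 2196.5 + 0.054054*I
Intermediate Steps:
u(b) = -½ + √(-101 + b)/(4*b) (u(b) = -½ + (√(-49 + (b - 1*52))/b)/4 = -½ + (√(-49 + (b - 52))/b)/4 = -½ + (√(-49 + (-52 + b))/b)/4 = -½ + (√(-101 + b)/b)/4 = -½ + √(-101 + b)/(4*b))
13³ + u(37) = 13³ + (¼)*(√(-101 + 37) - 2*37)/37 = 2197 + (¼)*(1/37)*(√(-64) - 74) = 2197 + (¼)*(1/37)*(8*I - 74) = 2197 + (¼)*(1/37)*(-74 + 8*I) = 2197 + (-½ + 2*I/37) = 4393/2 + 2*I/37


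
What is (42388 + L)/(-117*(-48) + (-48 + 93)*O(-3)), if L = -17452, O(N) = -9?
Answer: 8312/1737 ≈ 4.7853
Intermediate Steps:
(42388 + L)/(-117*(-48) + (-48 + 93)*O(-3)) = (42388 - 17452)/(-117*(-48) + (-48 + 93)*(-9)) = 24936/(5616 + 45*(-9)) = 24936/(5616 - 405) = 24936/5211 = 24936*(1/5211) = 8312/1737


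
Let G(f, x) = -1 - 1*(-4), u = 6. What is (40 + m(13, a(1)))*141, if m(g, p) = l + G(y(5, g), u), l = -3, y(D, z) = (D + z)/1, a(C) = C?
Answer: 5640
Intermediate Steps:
y(D, z) = D + z (y(D, z) = (D + z)*1 = D + z)
G(f, x) = 3 (G(f, x) = -1 + 4 = 3)
m(g, p) = 0 (m(g, p) = -3 + 3 = 0)
(40 + m(13, a(1)))*141 = (40 + 0)*141 = 40*141 = 5640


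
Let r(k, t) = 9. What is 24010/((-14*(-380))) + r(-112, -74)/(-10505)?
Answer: 3602531/798380 ≈ 4.5123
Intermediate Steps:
24010/((-14*(-380))) + r(-112, -74)/(-10505) = 24010/((-14*(-380))) + 9/(-10505) = 24010/5320 + 9*(-1/10505) = 24010*(1/5320) - 9/10505 = 343/76 - 9/10505 = 3602531/798380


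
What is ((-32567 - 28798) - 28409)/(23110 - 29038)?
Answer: 44887/2964 ≈ 15.144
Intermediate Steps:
((-32567 - 28798) - 28409)/(23110 - 29038) = (-61365 - 28409)/(-5928) = -89774*(-1/5928) = 44887/2964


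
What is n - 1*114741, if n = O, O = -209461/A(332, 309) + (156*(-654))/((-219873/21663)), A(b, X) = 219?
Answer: -1695687650764/16050729 ≈ -1.0565e+5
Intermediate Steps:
O = 145989045425/16050729 (O = -209461/219 + (156*(-654))/((-219873/21663)) = -209461*1/219 - 102024/((-219873*1/21663)) = -209461/219 - 102024/(-73291/7221) = -209461/219 - 102024*(-7221/73291) = -209461/219 + 736715304/73291 = 145989045425/16050729 ≈ 9095.5)
n = 145989045425/16050729 ≈ 9095.5
n - 1*114741 = 145989045425/16050729 - 1*114741 = 145989045425/16050729 - 114741 = -1695687650764/16050729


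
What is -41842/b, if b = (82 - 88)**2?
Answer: -20921/18 ≈ -1162.3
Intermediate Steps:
b = 36 (b = (-6)**2 = 36)
-41842/b = -41842/36 = -41842*1/36 = -20921/18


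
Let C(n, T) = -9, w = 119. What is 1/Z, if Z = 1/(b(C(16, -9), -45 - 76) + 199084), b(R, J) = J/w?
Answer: 23690875/119 ≈ 1.9908e+5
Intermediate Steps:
b(R, J) = J/119
Z = 119/23690875 (Z = 1/((-45 - 76)/119 + 199084) = 1/((1/119)*(-121) + 199084) = 1/(-121/119 + 199084) = 1/(23690875/119) = 119/23690875 ≈ 5.0230e-6)
1/Z = 1/(119/23690875) = 23690875/119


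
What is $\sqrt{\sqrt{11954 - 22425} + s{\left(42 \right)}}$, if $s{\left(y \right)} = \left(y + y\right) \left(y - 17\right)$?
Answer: $\sqrt{2100 + i \sqrt{10471}} \approx 45.839 + 1.1162 i$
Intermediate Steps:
$s{\left(y \right)} = 2 y \left(-17 + y\right)$
$\sqrt{\sqrt{11954 - 22425} + s{\left(42 \right)}} = \sqrt{\sqrt{11954 - 22425} + 2 \cdot 42 \left(-17 + 42\right)} = \sqrt{\sqrt{-10471} + 2 \cdot 42 \cdot 25} = \sqrt{i \sqrt{10471} + 2100} = \sqrt{2100 + i \sqrt{10471}}$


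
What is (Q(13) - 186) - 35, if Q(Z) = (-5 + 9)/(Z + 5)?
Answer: -1987/9 ≈ -220.78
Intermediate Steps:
Q(Z) = 4/(5 + Z)
(Q(13) - 186) - 35 = (4/(5 + 13) - 186) - 35 = (4/18 - 186) - 35 = (4*(1/18) - 186) - 35 = (2/9 - 186) - 35 = -1672/9 - 35 = -1987/9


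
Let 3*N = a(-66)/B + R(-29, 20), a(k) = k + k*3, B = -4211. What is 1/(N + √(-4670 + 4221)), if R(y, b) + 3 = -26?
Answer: -1539394215/86505758386 - 159592689*I*√449/86505758386 ≈ -0.017795 - 0.039092*I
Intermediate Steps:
R(y, b) = -29 (R(y, b) = -3 - 26 = -29)
a(k) = 4*k (a(k) = k + 3*k = 4*k)
N = -121855/12633 (N = ((4*(-66))/(-4211) - 29)/3 = (-264*(-1/4211) - 29)/3 = (264/4211 - 29)/3 = (⅓)*(-121855/4211) = -121855/12633 ≈ -9.6458)
1/(N + √(-4670 + 4221)) = 1/(-121855/12633 + √(-4670 + 4221)) = 1/(-121855/12633 + √(-449)) = 1/(-121855/12633 + I*√449)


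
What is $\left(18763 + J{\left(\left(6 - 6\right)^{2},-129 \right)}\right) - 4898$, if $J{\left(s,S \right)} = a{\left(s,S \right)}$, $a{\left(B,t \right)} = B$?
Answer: $13865$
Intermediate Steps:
$J{\left(s,S \right)} = s$
$\left(18763 + J{\left(\left(6 - 6\right)^{2},-129 \right)}\right) - 4898 = \left(18763 + \left(6 - 6\right)^{2}\right) - 4898 = \left(18763 + 0^{2}\right) - 4898 = \left(18763 + 0\right) - 4898 = 18763 - 4898 = 13865$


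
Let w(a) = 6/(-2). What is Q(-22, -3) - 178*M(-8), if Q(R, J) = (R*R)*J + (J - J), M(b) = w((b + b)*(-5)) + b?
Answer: 506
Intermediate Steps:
w(a) = -3 (w(a) = 6*(-½) = -3)
M(b) = -3 + b
Q(R, J) = J*R² (Q(R, J) = R²*J + 0 = J*R² + 0 = J*R²)
Q(-22, -3) - 178*M(-8) = -3*(-22)² - 178*(-3 - 8) = -3*484 - 178*(-11) = -1452 + 1958 = 506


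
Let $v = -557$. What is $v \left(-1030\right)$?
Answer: $573710$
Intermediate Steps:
$v \left(-1030\right) = \left(-557\right) \left(-1030\right) = 573710$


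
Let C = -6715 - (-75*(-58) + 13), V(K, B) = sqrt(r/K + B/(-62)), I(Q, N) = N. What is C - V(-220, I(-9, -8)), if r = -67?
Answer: -11078 - sqrt(5041685)/3410 ≈ -11079.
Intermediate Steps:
V(K, B) = sqrt(-67/K - B/62) (V(K, B) = sqrt(-67/K + B/(-62)) = sqrt(-67/K + B*(-1/62)) = sqrt(-67/K - B/62))
C = -11078 (C = -6715 - (4350 + 13) = -6715 - 1*4363 = -6715 - 4363 = -11078)
C - V(-220, I(-9, -8)) = -11078 - sqrt(-257548/(-220) - 62*(-8))/62 = -11078 - sqrt(-257548*(-1/220) + 496)/62 = -11078 - sqrt(64387/55 + 496)/62 = -11078 - sqrt(91667/55)/62 = -11078 - sqrt(5041685)/55/62 = -11078 - sqrt(5041685)/3410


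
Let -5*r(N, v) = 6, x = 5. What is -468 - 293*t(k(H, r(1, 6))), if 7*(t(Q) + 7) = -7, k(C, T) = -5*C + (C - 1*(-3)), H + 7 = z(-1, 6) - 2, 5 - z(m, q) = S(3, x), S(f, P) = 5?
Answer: 1876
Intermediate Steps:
r(N, v) = -6/5 (r(N, v) = -⅕*6 = -6/5)
z(m, q) = 0 (z(m, q) = 5 - 1*5 = 5 - 5 = 0)
H = -9 (H = -7 + (0 - 2) = -7 - 2 = -9)
k(C, T) = 3 - 4*C (k(C, T) = -5*C + (C + 3) = -5*C + (3 + C) = 3 - 4*C)
t(Q) = -8 (t(Q) = -7 + (⅐)*(-7) = -7 - 1 = -8)
-468 - 293*t(k(H, r(1, 6))) = -468 - 293*(-8) = -468 + 2344 = 1876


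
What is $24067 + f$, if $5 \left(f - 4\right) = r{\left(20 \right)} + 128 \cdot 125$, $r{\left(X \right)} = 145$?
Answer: $27300$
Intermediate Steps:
$f = 3233$ ($f = 4 + \frac{145 + 128 \cdot 125}{5} = 4 + \frac{145 + 16000}{5} = 4 + \frac{1}{5} \cdot 16145 = 4 + 3229 = 3233$)
$24067 + f = 24067 + 3233 = 27300$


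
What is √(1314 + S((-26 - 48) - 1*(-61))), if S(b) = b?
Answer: √1301 ≈ 36.069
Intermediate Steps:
√(1314 + S((-26 - 48) - 1*(-61))) = √(1314 + ((-26 - 48) - 1*(-61))) = √(1314 + (-74 + 61)) = √(1314 - 13) = √1301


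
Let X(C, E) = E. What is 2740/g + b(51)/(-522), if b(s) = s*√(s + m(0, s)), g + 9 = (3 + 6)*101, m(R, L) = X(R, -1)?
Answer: 137/45 - 85*√2/174 ≈ 2.3536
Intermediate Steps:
m(R, L) = -1
g = 900 (g = -9 + (3 + 6)*101 = -9 + 9*101 = -9 + 909 = 900)
b(s) = s*√(-1 + s) (b(s) = s*√(s - 1) = s*√(-1 + s))
2740/g + b(51)/(-522) = 2740/900 + (51*√(-1 + 51))/(-522) = 2740*(1/900) + (51*√50)*(-1/522) = 137/45 + (51*(5*√2))*(-1/522) = 137/45 + (255*√2)*(-1/522) = 137/45 - 85*√2/174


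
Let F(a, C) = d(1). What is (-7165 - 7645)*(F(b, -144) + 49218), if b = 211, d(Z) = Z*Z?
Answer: -728933390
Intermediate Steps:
d(Z) = Z²
F(a, C) = 1 (F(a, C) = 1² = 1)
(-7165 - 7645)*(F(b, -144) + 49218) = (-7165 - 7645)*(1 + 49218) = -14810*49219 = -728933390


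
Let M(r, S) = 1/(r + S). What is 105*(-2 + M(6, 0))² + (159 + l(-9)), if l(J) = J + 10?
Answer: 6155/12 ≈ 512.92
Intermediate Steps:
l(J) = 10 + J
M(r, S) = 1/(S + r)
105*(-2 + M(6, 0))² + (159 + l(-9)) = 105*(-2 + 1/(0 + 6))² + (159 + (10 - 9)) = 105*(-2 + 1/6)² + (159 + 1) = 105*(-2 + ⅙)² + 160 = 105*(-11/6)² + 160 = 105*(121/36) + 160 = 4235/12 + 160 = 6155/12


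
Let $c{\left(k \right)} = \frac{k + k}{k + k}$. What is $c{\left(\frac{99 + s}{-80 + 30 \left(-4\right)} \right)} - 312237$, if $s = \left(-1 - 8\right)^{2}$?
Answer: $-312236$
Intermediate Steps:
$s = 81$ ($s = \left(-9\right)^{2} = 81$)
$c{\left(k \right)} = 1$ ($c{\left(k \right)} = \frac{2 k}{2 k} = 2 k \frac{1}{2 k} = 1$)
$c{\left(\frac{99 + s}{-80 + 30 \left(-4\right)} \right)} - 312237 = 1 - 312237 = -312236$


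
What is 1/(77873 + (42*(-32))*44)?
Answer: 1/18737 ≈ 5.3370e-5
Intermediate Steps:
1/(77873 + (42*(-32))*44) = 1/(77873 - 1344*44) = 1/(77873 - 59136) = 1/18737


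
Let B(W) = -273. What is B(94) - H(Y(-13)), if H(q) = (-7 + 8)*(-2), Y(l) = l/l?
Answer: -271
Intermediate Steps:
Y(l) = 1
H(q) = -2 (H(q) = 1*(-2) = -2)
B(94) - H(Y(-13)) = -273 - 1*(-2) = -273 + 2 = -271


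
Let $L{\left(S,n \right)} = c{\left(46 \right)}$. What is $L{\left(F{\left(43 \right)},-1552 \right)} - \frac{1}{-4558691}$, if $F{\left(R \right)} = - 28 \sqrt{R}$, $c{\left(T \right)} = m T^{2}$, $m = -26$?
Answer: $- \frac{250800944055}{4558691} \approx -55016.0$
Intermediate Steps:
$c{\left(T \right)} = - 26 T^{2}$
$L{\left(S,n \right)} = -55016$ ($L{\left(S,n \right)} = - 26 \cdot 46^{2} = \left(-26\right) 2116 = -55016$)
$L{\left(F{\left(43 \right)},-1552 \right)} - \frac{1}{-4558691} = -55016 - \frac{1}{-4558691} = -55016 - - \frac{1}{4558691} = -55016 + \frac{1}{4558691} = - \frac{250800944055}{4558691}$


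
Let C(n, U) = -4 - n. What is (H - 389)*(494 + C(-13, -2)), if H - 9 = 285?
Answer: -47785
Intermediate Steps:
H = 294 (H = 9 + 285 = 294)
(H - 389)*(494 + C(-13, -2)) = (294 - 389)*(494 + (-4 - 1*(-13))) = -95*(494 + (-4 + 13)) = -95*(494 + 9) = -95*503 = -47785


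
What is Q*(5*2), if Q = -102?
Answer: -1020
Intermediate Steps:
Q*(5*2) = -510*2 = -102*10 = -1020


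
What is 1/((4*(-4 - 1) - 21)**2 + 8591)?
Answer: 1/10272 ≈ 9.7352e-5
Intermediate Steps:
1/((4*(-4 - 1) - 21)**2 + 8591) = 1/((4*(-5) - 21)**2 + 8591) = 1/((-20 - 21)**2 + 8591) = 1/((-41)**2 + 8591) = 1/(1681 + 8591) = 1/10272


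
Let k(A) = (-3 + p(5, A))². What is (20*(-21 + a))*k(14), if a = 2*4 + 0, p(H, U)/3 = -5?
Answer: -84240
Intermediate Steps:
p(H, U) = -15 (p(H, U) = 3*(-5) = -15)
a = 8 (a = 8 + 0 = 8)
k(A) = 324 (k(A) = (-3 - 15)² = (-18)² = 324)
(20*(-21 + a))*k(14) = (20*(-21 + 8))*324 = (20*(-13))*324 = -260*324 = -84240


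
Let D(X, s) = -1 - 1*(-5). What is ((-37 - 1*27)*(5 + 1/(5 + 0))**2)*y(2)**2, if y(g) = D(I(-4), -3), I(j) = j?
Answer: -692224/25 ≈ -27689.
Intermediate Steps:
D(X, s) = 4 (D(X, s) = -1 + 5 = 4)
y(g) = 4
((-37 - 1*27)*(5 + 1/(5 + 0))**2)*y(2)**2 = ((-37 - 1*27)*(5 + 1/(5 + 0))**2)*4**2 = ((-37 - 27)*(5 + 1/5)**2)*16 = -64*(5 + 1/5)**2*16 = -64*(26/5)**2*16 = -64*676/25*16 = -43264/25*16 = -692224/25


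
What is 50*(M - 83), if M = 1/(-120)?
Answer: -49805/12 ≈ -4150.4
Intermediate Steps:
M = -1/120 ≈ -0.0083333
50*(M - 83) = 50*(-1/120 - 83) = 50*(-9961/120) = -49805/12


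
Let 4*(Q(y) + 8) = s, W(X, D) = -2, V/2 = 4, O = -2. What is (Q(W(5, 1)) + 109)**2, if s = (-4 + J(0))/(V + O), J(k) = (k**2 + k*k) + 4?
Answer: 10201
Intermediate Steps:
J(k) = 4 + 2*k**2 (J(k) = (k**2 + k**2) + 4 = 2*k**2 + 4 = 4 + 2*k**2)
V = 8 (V = 2*4 = 8)
s = 0 (s = (-4 + (4 + 2*0**2))/(8 - 2) = (-4 + (4 + 2*0))/6 = (-4 + (4 + 0))*(1/6) = (-4 + 4)*(1/6) = 0*(1/6) = 0)
Q(y) = -8 (Q(y) = -8 + (1/4)*0 = -8 + 0 = -8)
(Q(W(5, 1)) + 109)**2 = (-8 + 109)**2 = 101**2 = 10201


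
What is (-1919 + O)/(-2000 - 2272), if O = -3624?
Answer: 5543/4272 ≈ 1.2975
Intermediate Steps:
(-1919 + O)/(-2000 - 2272) = (-1919 - 3624)/(-2000 - 2272) = -5543/(-4272) = -5543*(-1/4272) = 5543/4272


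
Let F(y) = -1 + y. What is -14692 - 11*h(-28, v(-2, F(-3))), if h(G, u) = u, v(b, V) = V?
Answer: -14648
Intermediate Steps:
-14692 - 11*h(-28, v(-2, F(-3))) = -14692 - 11*(-1 - 3) = -14692 - 11*(-4) = -14692 + 44 = -14648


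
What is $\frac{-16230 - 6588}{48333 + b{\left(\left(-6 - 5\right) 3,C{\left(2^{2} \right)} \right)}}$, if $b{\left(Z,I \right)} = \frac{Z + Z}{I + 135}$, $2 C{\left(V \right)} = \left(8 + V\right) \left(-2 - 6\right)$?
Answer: $- \frac{661722}{1401635} \approx -0.47211$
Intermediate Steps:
$C{\left(V \right)} = -32 - 4 V$ ($C{\left(V \right)} = \frac{\left(8 + V\right) \left(-2 - 6\right)}{2} = \frac{\left(8 + V\right) \left(-8\right)}{2} = \frac{-64 - 8 V}{2} = -32 - 4 V$)
$b{\left(Z,I \right)} = \frac{2 Z}{135 + I}$
$\frac{-16230 - 6588}{48333 + b{\left(\left(-6 - 5\right) 3,C{\left(2^{2} \right)} \right)}} = \frac{-16230 - 6588}{48333 + \frac{2 \left(-6 - 5\right) 3}{135 - \left(32 + 4 \cdot 2^{2}\right)}} = - \frac{22818}{48333 + \frac{2 \left(\left(-11\right) 3\right)}{135 - 48}} = - \frac{22818}{48333 + 2 \left(-33\right) \frac{1}{135 - 48}} = - \frac{22818}{48333 + 2 \left(-33\right) \frac{1}{87}} = - \frac{22818}{48333 - \frac{22}{29}} = - \frac{22818}{\frac{1401635}{29}} = \left(-22818\right) \frac{29}{1401635} = - \frac{661722}{1401635}$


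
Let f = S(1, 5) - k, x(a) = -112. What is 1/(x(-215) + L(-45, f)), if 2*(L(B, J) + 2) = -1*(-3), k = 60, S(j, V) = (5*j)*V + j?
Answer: -2/225 ≈ -0.0088889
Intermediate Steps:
S(j, V) = j + 5*V*j (S(j, V) = 5*V*j + j = j + 5*V*j)
f = -34 (f = 1*(1 + 5*5) - 1*60 = 1*(1 + 25) - 60 = 1*26 - 60 = 26 - 60 = -34)
L(B, J) = -1/2 (L(B, J) = -2 + (-1*(-3))/2 = -2 + (1/2)*3 = -2 + 3/2 = -1/2)
1/(x(-215) + L(-45, f)) = 1/(-112 - 1/2) = 1/(-225/2) = -2/225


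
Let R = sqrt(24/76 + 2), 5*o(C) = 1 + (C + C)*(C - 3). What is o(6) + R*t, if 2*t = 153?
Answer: 37/5 + 153*sqrt(209)/19 ≈ 123.82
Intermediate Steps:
t = 153/2 (t = (1/2)*153 = 153/2 ≈ 76.500)
o(C) = 1/5 + 2*C*(-3 + C)/5 (o(C) = (1 + (C + C)*(C - 3))/5 = (1 + (2*C)*(-3 + C))/5 = (1 + 2*C*(-3 + C))/5 = 1/5 + 2*C*(-3 + C)/5)
R = 2*sqrt(209)/19 (R = sqrt(24*(1/76) + 2) = sqrt(6/19 + 2) = sqrt(44/19) = 2*sqrt(209)/19 ≈ 1.5218)
o(6) + R*t = (1/5 - 6/5*6 + (2/5)*6**2) + (2*sqrt(209)/19)*(153/2) = (1/5 - 36/5 + (2/5)*36) + 153*sqrt(209)/19 = (1/5 - 36/5 + 72/5) + 153*sqrt(209)/19 = 37/5 + 153*sqrt(209)/19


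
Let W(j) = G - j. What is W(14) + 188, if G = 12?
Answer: 186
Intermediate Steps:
W(j) = 12 - j
W(14) + 188 = (12 - 1*14) + 188 = (12 - 14) + 188 = -2 + 188 = 186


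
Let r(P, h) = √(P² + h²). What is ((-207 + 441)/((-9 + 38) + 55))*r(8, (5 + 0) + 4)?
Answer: 39*√145/14 ≈ 33.544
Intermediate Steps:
((-207 + 441)/((-9 + 38) + 55))*r(8, (5 + 0) + 4) = ((-207 + 441)/((-9 + 38) + 55))*√(8² + ((5 + 0) + 4)²) = (234/(29 + 55))*√(64 + (5 + 4)²) = (234/84)*√(64 + 9²) = (234*(1/84))*√(64 + 81) = 39*√145/14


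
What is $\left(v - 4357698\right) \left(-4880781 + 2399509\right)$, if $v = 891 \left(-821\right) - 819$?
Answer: $12629743955616$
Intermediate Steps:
$v = -732330$ ($v = -731511 - 819 = -732330$)
$\left(v - 4357698\right) \left(-4880781 + 2399509\right) = \left(-732330 - 4357698\right) \left(-4880781 + 2399509\right) = \left(-5090028\right) \left(-2481272\right) = 12629743955616$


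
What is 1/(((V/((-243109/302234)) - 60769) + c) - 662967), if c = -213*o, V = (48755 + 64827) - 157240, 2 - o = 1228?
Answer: -243109/99266805210 ≈ -2.4490e-6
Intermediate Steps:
o = -1226 (o = 2 - 1*1228 = 2 - 1228 = -1226)
V = -43658 (V = 113582 - 157240 = -43658)
c = 261138 (c = -213*(-1226) = 261138)
1/(((V/((-243109/302234)) - 60769) + c) - 662967) = 1/(((-43658/((-243109/302234)) - 60769) + 261138) - 662967) = 1/(((-43658/((-243109*1/302234)) - 60769) + 261138) - 662967) = 1/(((-43658/(-243109/302234) - 60769) + 261138) - 662967) = 1/(((-43658*(-302234/243109) - 60769) + 261138) - 662967) = 1/(((13194931972/243109 - 60769) + 261138) - 662967) = 1/((-1578558849/243109 + 261138) - 662967) = 1/(61906439193/243109 - 662967) = 1/(-99266805210/243109) = -243109/99266805210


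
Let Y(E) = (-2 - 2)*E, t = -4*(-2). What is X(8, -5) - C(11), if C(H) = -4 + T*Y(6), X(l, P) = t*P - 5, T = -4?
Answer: -137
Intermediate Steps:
t = 8
X(l, P) = -5 + 8*P (X(l, P) = 8*P - 5 = -5 + 8*P)
Y(E) = -4*E
C(H) = 92 (C(H) = -4 - (-16)*6 = -4 - 4*(-24) = -4 + 96 = 92)
X(8, -5) - C(11) = (-5 + 8*(-5)) - 1*92 = (-5 - 40) - 92 = -45 - 92 = -137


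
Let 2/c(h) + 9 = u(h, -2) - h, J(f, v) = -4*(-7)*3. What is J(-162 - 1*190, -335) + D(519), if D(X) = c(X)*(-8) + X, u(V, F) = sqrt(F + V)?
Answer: 15254859/25297 + 16*sqrt(517)/278267 ≈ 603.03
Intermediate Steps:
J(f, v) = 84 (J(f, v) = 28*3 = 84)
c(h) = 2/(-9 + sqrt(-2 + h) - h) (c(h) = 2/(-9 + (sqrt(-2 + h) - h)) = 2/(-9 + sqrt(-2 + h) - h))
D(X) = X + 16/(9 + X - sqrt(-2 + X)) (D(X) = -2/(9 + X - sqrt(-2 + X))*(-8) + X = 16/(9 + X - sqrt(-2 + X)) + X = X + 16/(9 + X - sqrt(-2 + X)))
J(-162 - 1*190, -335) + D(519) = 84 + (16 + 519*(9 + 519 - sqrt(-2 + 519)))/(9 + 519 - sqrt(-2 + 519)) = 84 + (16 + 519*(9 + 519 - sqrt(517)))/(9 + 519 - sqrt(517)) = 84 + (16 + 519*(528 - sqrt(517)))/(528 - sqrt(517)) = 84 + (16 + (274032 - 519*sqrt(517)))/(528 - sqrt(517)) = 84 + (274048 - 519*sqrt(517))/(528 - sqrt(517))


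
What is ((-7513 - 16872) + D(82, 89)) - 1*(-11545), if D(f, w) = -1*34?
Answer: -12874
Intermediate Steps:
D(f, w) = -34
((-7513 - 16872) + D(82, 89)) - 1*(-11545) = ((-7513 - 16872) - 34) - 1*(-11545) = (-24385 - 34) + 11545 = -24419 + 11545 = -12874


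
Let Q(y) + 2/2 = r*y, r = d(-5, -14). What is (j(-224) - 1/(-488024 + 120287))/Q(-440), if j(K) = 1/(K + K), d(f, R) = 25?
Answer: 19331/95388035904 ≈ 2.0266e-7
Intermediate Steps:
j(K) = 1/(2*K)
r = 25
Q(y) = -1 + 25*y
(j(-224) - 1/(-488024 + 120287))/Q(-440) = ((1/2)/(-224) - 1/(-488024 + 120287))/(-1 + 25*(-440)) = ((1/2)*(-1/224) - 1/(-367737))/(-1 - 11000) = (-1/448 - 1*(-1/367737))/(-11001) = (-1/448 + 1/367737)*(-1/11001) = -367289/164746176*(-1/11001) = 19331/95388035904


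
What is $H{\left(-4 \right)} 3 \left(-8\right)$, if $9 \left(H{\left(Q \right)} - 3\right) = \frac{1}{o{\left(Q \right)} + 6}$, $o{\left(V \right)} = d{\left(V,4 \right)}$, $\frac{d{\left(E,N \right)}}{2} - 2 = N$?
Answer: $- \frac{1948}{27} \approx -72.148$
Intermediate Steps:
$d{\left(E,N \right)} = 4 + 2 N$
$o{\left(V \right)} = 12$ ($o{\left(V \right)} = 4 + 2 \cdot 4 = 4 + 8 = 12$)
$H{\left(Q \right)} = \frac{487}{162}$ ($H{\left(Q \right)} = 3 + \frac{1}{9 \left(12 + 6\right)} = 3 + \frac{1}{9 \cdot 18} = 3 + \frac{1}{9} \cdot \frac{1}{18} = 3 + \frac{1}{162} = \frac{487}{162}$)
$H{\left(-4 \right)} 3 \left(-8\right) = \frac{487}{162} \cdot 3 \left(-8\right) = \frac{487}{54} \left(-8\right) = - \frac{1948}{27}$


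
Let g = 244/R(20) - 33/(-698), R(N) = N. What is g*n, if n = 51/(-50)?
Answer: -2179893/174500 ≈ -12.492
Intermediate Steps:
n = -51/50 (n = 51*(-1/50) = -51/50 ≈ -1.0200)
g = 42743/3490 (g = 244/20 - 33/(-698) = 244*(1/20) - 33*(-1/698) = 61/5 + 33/698 = 42743/3490 ≈ 12.247)
g*n = (42743/3490)*(-51/50) = -2179893/174500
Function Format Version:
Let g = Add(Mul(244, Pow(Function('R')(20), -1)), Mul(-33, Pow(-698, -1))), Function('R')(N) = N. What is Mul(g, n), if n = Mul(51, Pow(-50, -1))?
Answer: Rational(-2179893, 174500) ≈ -12.492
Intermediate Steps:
n = Rational(-51, 50) (n = Mul(51, Rational(-1, 50)) = Rational(-51, 50) ≈ -1.0200)
g = Rational(42743, 3490) (g = Add(Mul(244, Pow(20, -1)), Mul(-33, Pow(-698, -1))) = Add(Mul(244, Rational(1, 20)), Mul(-33, Rational(-1, 698))) = Add(Rational(61, 5), Rational(33, 698)) = Rational(42743, 3490) ≈ 12.247)
Mul(g, n) = Mul(Rational(42743, 3490), Rational(-51, 50)) = Rational(-2179893, 174500)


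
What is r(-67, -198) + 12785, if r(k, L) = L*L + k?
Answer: 51922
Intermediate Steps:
r(k, L) = k + L**2 (r(k, L) = L**2 + k = k + L**2)
r(-67, -198) + 12785 = (-67 + (-198)**2) + 12785 = (-67 + 39204) + 12785 = 39137 + 12785 = 51922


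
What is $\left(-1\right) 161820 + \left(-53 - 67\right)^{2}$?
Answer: $-147420$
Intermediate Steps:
$\left(-1\right) 161820 + \left(-53 - 67\right)^{2} = -161820 + \left(-120\right)^{2} = -161820 + 14400 = -147420$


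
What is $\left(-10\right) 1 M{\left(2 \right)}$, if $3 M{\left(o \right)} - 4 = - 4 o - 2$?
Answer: $20$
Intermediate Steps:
$M{\left(o \right)} = \frac{2}{3} - \frac{4 o}{3}$ ($M{\left(o \right)} = \frac{4}{3} + \frac{- 4 o - 2}{3} = \frac{4}{3} + \frac{-2 - 4 o}{3} = \frac{4}{3} - \left(\frac{2}{3} + \frac{4 o}{3}\right) = \frac{2}{3} - \frac{4 o}{3}$)
$\left(-10\right) 1 M{\left(2 \right)} = \left(-10\right) 1 \left(\frac{2}{3} - \frac{8}{3}\right) = - 10 \left(\frac{2}{3} - \frac{8}{3}\right) = \left(-10\right) \left(-2\right) = 20$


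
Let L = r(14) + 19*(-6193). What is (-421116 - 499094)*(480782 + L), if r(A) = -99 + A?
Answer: -334063836300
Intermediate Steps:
L = -117752 (L = (-99 + 14) + 19*(-6193) = -85 - 117667 = -117752)
(-421116 - 499094)*(480782 + L) = (-421116 - 499094)*(480782 - 117752) = -920210*363030 = -334063836300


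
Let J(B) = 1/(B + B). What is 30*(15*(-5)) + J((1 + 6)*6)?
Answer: -188999/84 ≈ -2250.0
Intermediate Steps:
J(B) = 1/(2*B)
30*(15*(-5)) + J((1 + 6)*6) = 30*(15*(-5)) + 1/(2*(((1 + 6)*6))) = 30*(-75) + 1/(2*((7*6))) = -2250 + (1/2)/42 = -2250 + (1/2)*(1/42) = -2250 + 1/84 = -188999/84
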